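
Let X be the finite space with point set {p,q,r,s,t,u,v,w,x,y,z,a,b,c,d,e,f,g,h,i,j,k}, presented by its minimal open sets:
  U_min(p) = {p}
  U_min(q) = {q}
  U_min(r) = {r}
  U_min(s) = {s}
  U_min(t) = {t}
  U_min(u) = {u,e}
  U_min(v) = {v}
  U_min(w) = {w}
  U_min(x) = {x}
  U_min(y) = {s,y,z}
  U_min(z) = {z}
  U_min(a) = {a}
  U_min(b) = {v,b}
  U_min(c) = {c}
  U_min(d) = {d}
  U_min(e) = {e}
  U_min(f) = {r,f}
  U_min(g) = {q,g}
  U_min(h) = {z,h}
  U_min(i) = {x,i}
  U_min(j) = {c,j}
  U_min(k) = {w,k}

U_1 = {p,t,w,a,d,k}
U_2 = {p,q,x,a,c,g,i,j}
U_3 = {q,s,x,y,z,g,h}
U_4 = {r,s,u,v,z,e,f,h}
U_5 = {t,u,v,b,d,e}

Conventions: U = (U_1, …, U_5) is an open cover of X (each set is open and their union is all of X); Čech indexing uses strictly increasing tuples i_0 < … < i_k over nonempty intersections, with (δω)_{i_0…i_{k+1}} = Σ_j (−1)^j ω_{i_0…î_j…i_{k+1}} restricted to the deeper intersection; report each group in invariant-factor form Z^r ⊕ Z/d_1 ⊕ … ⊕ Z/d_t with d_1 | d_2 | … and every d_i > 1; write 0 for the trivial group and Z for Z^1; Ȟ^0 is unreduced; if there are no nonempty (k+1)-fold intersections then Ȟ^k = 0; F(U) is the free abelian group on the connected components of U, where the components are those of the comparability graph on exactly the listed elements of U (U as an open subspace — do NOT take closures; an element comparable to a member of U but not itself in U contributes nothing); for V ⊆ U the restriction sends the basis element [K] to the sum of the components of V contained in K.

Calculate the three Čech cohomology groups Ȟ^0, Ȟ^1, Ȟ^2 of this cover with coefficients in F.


Ȟ^0 = Z^12, Ȟ^1 = 0 and Ȟ^2 = 0

nerve simplices:
  U12={p,a} U15={t,d} U23={q,x,g} U34={s,z,h} U45={u,v,e}
components per intersection:
  U1: {p} {t} {w,k} {a} {d}
  U2: {p} {q,g} {x,i} {a} {c,j}
  U3: {q,g} {s,y,z,h} {x}
  U4: {r,f} {s} {u,e} {v} {z,h}
  U5: {t} {u,e} {v,b} {d}
  U12: {p} {a}
  U15: {t} {d}
  U23: {q,g} {x}
  U34: {s} {z,h}
  U45: {u,e} {v}
C dims 22,10; δ0: rk 10, SNF 1^10
degree 0: 22−10−0 = 12 → Ȟ^0 ≅ Z^12
degree 1: 10−0−10 = 0 → Ȟ^1 ≅ 0
degree 2: 0−0−0 = 0 → Ȟ^2 ≅ 0


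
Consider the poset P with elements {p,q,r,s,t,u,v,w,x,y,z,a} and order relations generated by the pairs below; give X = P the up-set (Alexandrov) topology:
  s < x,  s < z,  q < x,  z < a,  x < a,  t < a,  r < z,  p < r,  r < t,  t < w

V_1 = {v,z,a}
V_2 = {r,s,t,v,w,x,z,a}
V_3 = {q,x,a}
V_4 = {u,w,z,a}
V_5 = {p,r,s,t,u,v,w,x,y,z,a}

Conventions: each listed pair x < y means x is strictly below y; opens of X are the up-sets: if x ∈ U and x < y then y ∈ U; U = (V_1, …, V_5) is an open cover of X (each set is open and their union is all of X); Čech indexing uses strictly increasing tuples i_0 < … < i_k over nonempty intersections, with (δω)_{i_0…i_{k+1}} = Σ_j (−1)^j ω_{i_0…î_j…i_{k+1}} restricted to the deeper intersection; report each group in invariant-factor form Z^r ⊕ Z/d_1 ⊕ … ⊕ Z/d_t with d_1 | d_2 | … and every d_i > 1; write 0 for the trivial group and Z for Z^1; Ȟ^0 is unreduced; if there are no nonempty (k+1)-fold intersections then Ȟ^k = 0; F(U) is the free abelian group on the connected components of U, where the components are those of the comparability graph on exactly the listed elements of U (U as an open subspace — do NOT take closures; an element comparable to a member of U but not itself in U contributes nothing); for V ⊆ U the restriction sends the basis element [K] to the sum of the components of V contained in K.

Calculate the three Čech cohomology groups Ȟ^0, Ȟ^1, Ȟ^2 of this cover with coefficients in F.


nerve of the cover:
  V12={v,z,a} V13={a} V14={z,a} V15={v,z,a} V23={x,a} V24={w,z,a} V25={r,s,t,v,w,x,z,a} V34={a} V35={x,a} V45={u,w,z,a}
  V123={a} V124={z,a} V125={v,z,a} V134={a} V135={a} V145={z,a} V234={a} V235={x,a} V245={w,z,a} V345={a}
  V1234={a} V1235={a} V1245={z,a} V1345={a} V2345={a}
  V12345={a}
components per intersection:
  V1: {v} {z,a}
  V2: {r,s,t,w,x,z,a} {v}
  V3: {q,x,a}
  V4: {u} {w} {z,a}
  V5: {p,r,s,t,w,x,z,a} {u} {v} {y}
  V12: {v} {z,a}
  V13: {a}
  V14: {z,a}
  V15: {v} {z,a}
  V23: {x,a}
  V24: {w} {z,a}
  V25: {r,s,t,w,x,z,a} {v}
  V34: {a}
  V35: {x,a}
  V45: {u} {w} {z,a}
  V123: {a}
  V124: {z,a}
  V125: {v} {z,a}
  V134: {a}
  V135: {a}
  V145: {z,a}
  V234: {a}
  V235: {x,a}
  V245: {w} {z,a}
  V345: {a}
  V1234: {a}
  V1235: {a}
  V1245: {z,a}
  V1345: {a}
  V2345: {a}
  V12345: {a}
C dims 12,16,12,5; δ0: rk 8, SNF 1^8; δ1: rk 8, SNF 1^8; δ2: rk 4, SNF 1^4
Ȟ^0 = (12 − 8) − 0 = 4, so Ȟ^0 ≅ Z^4
Ȟ^1 = (16 − 8) − 8 = 0, so Ȟ^1 ≅ 0
Ȟ^2 = (12 − 4) − 8 = 0, so Ȟ^2 ≅ 0

Ȟ^0 ≅ Z^4, Ȟ^1 ≅ 0, Ȟ^2 ≅ 0


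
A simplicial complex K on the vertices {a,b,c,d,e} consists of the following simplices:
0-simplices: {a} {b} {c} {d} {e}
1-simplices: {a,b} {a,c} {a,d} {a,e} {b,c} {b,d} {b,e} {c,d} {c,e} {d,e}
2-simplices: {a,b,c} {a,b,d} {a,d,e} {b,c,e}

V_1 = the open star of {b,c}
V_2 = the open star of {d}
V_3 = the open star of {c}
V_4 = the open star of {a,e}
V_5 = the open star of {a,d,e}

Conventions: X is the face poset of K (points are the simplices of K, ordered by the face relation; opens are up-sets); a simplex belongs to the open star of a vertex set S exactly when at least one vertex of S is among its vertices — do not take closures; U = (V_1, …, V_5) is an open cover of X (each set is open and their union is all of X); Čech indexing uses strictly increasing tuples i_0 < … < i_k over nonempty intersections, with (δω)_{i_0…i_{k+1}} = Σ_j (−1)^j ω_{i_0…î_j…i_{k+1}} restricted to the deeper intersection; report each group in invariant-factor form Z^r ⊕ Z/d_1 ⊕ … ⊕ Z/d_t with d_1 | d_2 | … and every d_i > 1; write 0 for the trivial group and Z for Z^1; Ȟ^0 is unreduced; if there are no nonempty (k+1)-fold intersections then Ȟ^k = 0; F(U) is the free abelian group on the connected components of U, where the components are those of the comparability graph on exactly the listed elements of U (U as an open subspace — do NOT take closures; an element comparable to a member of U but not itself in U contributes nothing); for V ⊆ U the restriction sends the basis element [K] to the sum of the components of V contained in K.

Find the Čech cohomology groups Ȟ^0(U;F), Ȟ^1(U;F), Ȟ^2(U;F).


Ȟ^0 = Z, Ȟ^1 = Z^2 and Ȟ^2 = 0

intersection data:
  V1={{b},{c},{a,b},{a,c},{b,c},{b,d},{b,e},{c,d},{c,e},{a,b,c},{a,b,d},{b,c,e}} V2={{d},{a,d},{b,d},{c,d},{d,e},{a,b,d},{a,d,e}} V3={{c},{a,c},{b,c},{c,d},{c,e},{a,b,c},{b,c,e}} V4={{a},{e},{a,b},{a,c},{a,d},{a,e},{b,e},{c,e},{d,e},{a,b,c},{a,b,d},{a,d,e},{b,c,e}} V5={{a},{d},{e},{a,b},{a,c},{a,d},{a,e},{b,d},{b,e},{c,d},{c,e},{d,e},{a,b,c},{a,b,d},{a,d,e},{b,c,e}}
  V12={{b,d},{c,d},{a,b,d}} V13={{c},{a,c},{b,c},{c,d},{c,e},{a,b,c},{b,c,e}} V14={{a,b},{a,c},{b,e},{c,e},{a,b,c},{a,b,d},{b,c,e}} V15={{a,b},{a,c},{b,d},{b,e},{c,d},{c,e},{a,b,c},{a,b,d},{b,c,e}} V23={{c,d}} V24={{a,d},{d,e},{a,b,d},{a,d,e}} V25={{d},{a,d},{b,d},{c,d},{d,e},{a,b,d},{a,d,e}} V34={{a,c},{c,e},{a,b,c},{b,c,e}} V35={{a,c},{c,d},{c,e},{a,b,c},{b,c,e}} V45={{a},{e},{a,b},{a,c},{a,d},{a,e},{b,e},{c,e},{d,e},{a,b,c},{a,b,d},{a,d,e},{b,c,e}}
  V123={{c,d}} V124={{a,b,d}} V125={{b,d},{c,d},{a,b,d}} V134={{a,c},{c,e},{a,b,c},{b,c,e}} V135={{a,c},{c,d},{c,e},{a,b,c},{b,c,e}} V145={{a,b},{a,c},{b,e},{c,e},{a,b,c},{a,b,d},{b,c,e}} V235={{c,d}} V245={{a,d},{d,e},{a,b,d},{a,d,e}} V345={{a,c},{c,e},{a,b,c},{b,c,e}}
  V1235={{c,d}} V1245={{a,b,d}} V1345={{a,c},{c,e},{a,b,c},{b,c,e}}
components per intersection:
  V1: {{b},{c},{a,b},{a,c},{b,c},{b,d},{b,e},{c,d},{c,e},{a,b,c},{a,b,d},{b,c,e}}
  V2: {{d},{a,d},{b,d},{c,d},{d,e},{a,b,d},{a,d,e}}
  V3: {{c},{a,c},{b,c},{c,d},{c,e},{a,b,c},{b,c,e}}
  V4: {{a},{e},{a,b},{a,c},{a,d},{a,e},{b,e},{c,e},{d,e},{a,b,c},{a,b,d},{a,d,e},{b,c,e}}
  V5: {{a},{d},{e},{a,b},{a,c},{a,d},{a,e},{b,d},{b,e},{c,d},{c,e},{d,e},{a,b,c},{a,b,d},{a,d,e},{b,c,e}}
  V12: {{b,d},{a,b,d}} {{c,d}}
  V13: {{c},{a,c},{b,c},{c,d},{c,e},{a,b,c},{b,c,e}}
  V14: {{a,b},{a,c},{a,b,c},{a,b,d}} {{b,e},{c,e},{b,c,e}}
  V15: {{a,b},{a,c},{b,d},{a,b,c},{a,b,d}} {{b,e},{c,e},{b,c,e}} {{c,d}}
  V23: {{c,d}}
  V24: {{a,d},{d,e},{a,b,d},{a,d,e}}
  V25: {{d},{a,d},{b,d},{c,d},{d,e},{a,b,d},{a,d,e}}
  V34: {{a,c},{a,b,c}} {{c,e},{b,c,e}}
  V35: {{a,c},{a,b,c}} {{c,d}} {{c,e},{b,c,e}}
  V45: {{a},{e},{a,b},{a,c},{a,d},{a,e},{b,e},{c,e},{d,e},{a,b,c},{a,b,d},{a,d,e},{b,c,e}}
  V123: {{c,d}}
  V124: {{a,b,d}}
  V125: {{b,d},{a,b,d}} {{c,d}}
  V134: {{a,c},{a,b,c}} {{c,e},{b,c,e}}
  V135: {{a,c},{a,b,c}} {{c,d}} {{c,e},{b,c,e}}
  V145: {{a,b},{a,c},{a,b,c},{a,b,d}} {{b,e},{c,e},{b,c,e}}
  V235: {{c,d}}
  V245: {{a,d},{d,e},{a,b,d},{a,d,e}}
  V345: {{a,c},{a,b,c}} {{c,e},{b,c,e}}
  V1235: {{c,d}}
  V1245: {{a,b,d}}
  V1345: {{a,c},{a,b,c}} {{c,e},{b,c,e}}
C dims 5,17,15,4; δ0: rk 4, SNF 1^4; δ1: rk 11, SNF 1^11; δ2: rk 4, SNF 1^4
Ȟ^0 = (5 − 4) − 0 = 1, so Ȟ^0 ≅ Z
Ȟ^1 = (17 − 11) − 4 = 2, so Ȟ^1 ≅ Z^2
Ȟ^2 = (15 − 4) − 11 = 0, so Ȟ^2 ≅ 0


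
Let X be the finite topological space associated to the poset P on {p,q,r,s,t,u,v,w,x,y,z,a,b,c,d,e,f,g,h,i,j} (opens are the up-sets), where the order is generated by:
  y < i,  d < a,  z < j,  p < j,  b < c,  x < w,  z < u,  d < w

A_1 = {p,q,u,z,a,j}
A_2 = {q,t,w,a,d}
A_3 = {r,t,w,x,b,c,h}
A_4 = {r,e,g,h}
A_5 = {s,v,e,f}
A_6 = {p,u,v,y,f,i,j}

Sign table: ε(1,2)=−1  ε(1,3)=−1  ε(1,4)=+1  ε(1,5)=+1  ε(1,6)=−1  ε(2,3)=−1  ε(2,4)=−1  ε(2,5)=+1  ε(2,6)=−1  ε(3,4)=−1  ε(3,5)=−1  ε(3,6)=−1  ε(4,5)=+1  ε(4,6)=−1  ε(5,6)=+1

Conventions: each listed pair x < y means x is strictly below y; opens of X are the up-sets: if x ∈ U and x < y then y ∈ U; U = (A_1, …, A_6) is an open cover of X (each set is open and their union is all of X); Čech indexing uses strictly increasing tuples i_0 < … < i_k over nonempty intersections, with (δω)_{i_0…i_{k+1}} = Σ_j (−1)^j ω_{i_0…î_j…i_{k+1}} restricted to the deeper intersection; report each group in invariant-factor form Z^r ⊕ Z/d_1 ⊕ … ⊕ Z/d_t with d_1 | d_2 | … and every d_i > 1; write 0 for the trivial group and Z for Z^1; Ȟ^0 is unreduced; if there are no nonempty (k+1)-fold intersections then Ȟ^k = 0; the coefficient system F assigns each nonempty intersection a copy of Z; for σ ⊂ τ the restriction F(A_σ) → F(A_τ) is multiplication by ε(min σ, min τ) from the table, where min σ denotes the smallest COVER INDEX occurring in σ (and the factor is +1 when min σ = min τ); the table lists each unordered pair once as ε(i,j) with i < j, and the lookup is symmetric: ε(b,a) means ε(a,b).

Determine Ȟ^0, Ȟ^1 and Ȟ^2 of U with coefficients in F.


Ȟ^0(U;F) ≅ Z,  Ȟ^1(U;F) ≅ Z,  Ȟ^2(U;F) ≅ 0

intersection data:
  A12={q,a} A16={p,u,j} A23={t,w} A34={r,h} A45={e} A56={v,f}
C dims 6,6; δ0: rk 5, SNF 1^5
Ȟ^0 = (6 − 5) − 0 = 1, so Ȟ^0 ≅ Z
Ȟ^1 = (6 − 0) − 5 = 1, so Ȟ^1 ≅ Z
Ȟ^2 = (0 − 0) − 0 = 0, so Ȟ^2 ≅ 0


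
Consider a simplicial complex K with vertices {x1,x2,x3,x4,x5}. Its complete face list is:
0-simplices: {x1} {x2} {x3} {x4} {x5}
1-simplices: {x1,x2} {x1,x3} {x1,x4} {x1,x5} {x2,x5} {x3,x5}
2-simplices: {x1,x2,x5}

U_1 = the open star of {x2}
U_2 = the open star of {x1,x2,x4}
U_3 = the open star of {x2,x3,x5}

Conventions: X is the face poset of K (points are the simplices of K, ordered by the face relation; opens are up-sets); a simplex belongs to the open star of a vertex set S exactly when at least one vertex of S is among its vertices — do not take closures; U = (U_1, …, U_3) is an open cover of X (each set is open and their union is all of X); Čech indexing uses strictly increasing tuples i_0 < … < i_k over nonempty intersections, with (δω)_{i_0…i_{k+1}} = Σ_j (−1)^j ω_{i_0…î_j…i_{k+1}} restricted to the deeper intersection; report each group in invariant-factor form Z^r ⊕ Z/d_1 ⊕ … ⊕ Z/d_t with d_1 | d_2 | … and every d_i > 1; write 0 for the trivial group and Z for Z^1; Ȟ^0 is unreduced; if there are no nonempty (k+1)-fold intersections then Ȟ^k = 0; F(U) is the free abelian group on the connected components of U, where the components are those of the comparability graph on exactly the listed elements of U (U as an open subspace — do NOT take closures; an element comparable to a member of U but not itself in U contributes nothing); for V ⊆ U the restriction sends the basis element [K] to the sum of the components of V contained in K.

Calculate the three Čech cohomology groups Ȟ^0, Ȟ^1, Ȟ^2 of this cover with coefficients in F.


Ȟ^0(U;F) ≅ Z,  Ȟ^1(U;F) ≅ Z,  Ȟ^2(U;F) ≅ 0

nerve of the cover:
  U1={{x2},{x1,x2},{x2,x5},{x1,x2,x5}} U2={{x1},{x2},{x4},{x1,x2},{x1,x3},{x1,x4},{x1,x5},{x2,x5},{x1,x2,x5}} U3={{x2},{x3},{x5},{x1,x2},{x1,x3},{x1,x5},{x2,x5},{x3,x5},{x1,x2,x5}}
  U12={{x2},{x1,x2},{x2,x5},{x1,x2,x5}} U13={{x2},{x1,x2},{x2,x5},{x1,x2,x5}} U23={{x2},{x1,x2},{x1,x3},{x1,x5},{x2,x5},{x1,x2,x5}}
  U123={{x2},{x1,x2},{x2,x5},{x1,x2,x5}}
components per intersection:
  U1: {{x2},{x1,x2},{x2,x5},{x1,x2,x5}}
  U2: {{x1},{x2},{x4},{x1,x2},{x1,x3},{x1,x4},{x1,x5},{x2,x5},{x1,x2,x5}}
  U3: {{x2},{x3},{x5},{x1,x2},{x1,x3},{x1,x5},{x2,x5},{x3,x5},{x1,x2,x5}}
  U12: {{x2},{x1,x2},{x2,x5},{x1,x2,x5}}
  U13: {{x2},{x1,x2},{x2,x5},{x1,x2,x5}}
  U23: {{x2},{x1,x2},{x1,x5},{x2,x5},{x1,x2,x5}} {{x1,x3}}
  U123: {{x2},{x1,x2},{x2,x5},{x1,x2,x5}}
C dims 3,4,1; δ0: rk 2, SNF 1^2; δ1: rk 1, SNF 1^1
Ȟ^0 = (3 − 2) − 0 = 1, so Ȟ^0 ≅ Z
Ȟ^1 = (4 − 1) − 2 = 1, so Ȟ^1 ≅ Z
Ȟ^2 = (1 − 0) − 1 = 0, so Ȟ^2 ≅ 0


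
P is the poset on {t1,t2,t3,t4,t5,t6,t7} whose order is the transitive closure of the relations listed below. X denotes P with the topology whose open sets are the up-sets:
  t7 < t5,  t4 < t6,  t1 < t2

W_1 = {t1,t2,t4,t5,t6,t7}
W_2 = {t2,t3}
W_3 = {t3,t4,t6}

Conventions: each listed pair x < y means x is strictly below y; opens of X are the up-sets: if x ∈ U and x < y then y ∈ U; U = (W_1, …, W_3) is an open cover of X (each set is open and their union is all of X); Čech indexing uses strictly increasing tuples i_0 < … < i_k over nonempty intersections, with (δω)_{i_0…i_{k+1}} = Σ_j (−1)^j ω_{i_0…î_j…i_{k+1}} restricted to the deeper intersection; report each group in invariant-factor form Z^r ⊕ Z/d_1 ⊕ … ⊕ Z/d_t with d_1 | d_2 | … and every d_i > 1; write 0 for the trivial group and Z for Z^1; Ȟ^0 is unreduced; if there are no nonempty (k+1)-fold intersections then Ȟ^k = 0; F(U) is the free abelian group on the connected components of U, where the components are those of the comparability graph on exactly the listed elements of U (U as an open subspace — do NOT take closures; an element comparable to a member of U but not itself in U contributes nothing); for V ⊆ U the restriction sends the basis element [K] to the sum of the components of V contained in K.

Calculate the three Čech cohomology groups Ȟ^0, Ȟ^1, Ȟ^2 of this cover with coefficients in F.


Ȟ^0(U;F) ≅ Z^4, Ȟ^1(U;F) ≅ 0 and Ȟ^2(U;F) ≅ 0

intersection data:
  W12={t2} W13={t4,t6} W23={t3}
components per intersection:
  W1: {t1,t2} {t4,t6} {t5,t7}
  W2: {t2} {t3}
  W3: {t3} {t4,t6}
  W12: {t2}
  W13: {t4,t6}
  W23: {t3}
C dims 7,3; δ0: rk 3, SNF 1^3
Ȟ^0 = (7 − 3) − 0 = 4, so Ȟ^0 ≅ Z^4
Ȟ^1 = (3 − 0) − 3 = 0, so Ȟ^1 ≅ 0
Ȟ^2 = (0 − 0) − 0 = 0, so Ȟ^2 ≅ 0


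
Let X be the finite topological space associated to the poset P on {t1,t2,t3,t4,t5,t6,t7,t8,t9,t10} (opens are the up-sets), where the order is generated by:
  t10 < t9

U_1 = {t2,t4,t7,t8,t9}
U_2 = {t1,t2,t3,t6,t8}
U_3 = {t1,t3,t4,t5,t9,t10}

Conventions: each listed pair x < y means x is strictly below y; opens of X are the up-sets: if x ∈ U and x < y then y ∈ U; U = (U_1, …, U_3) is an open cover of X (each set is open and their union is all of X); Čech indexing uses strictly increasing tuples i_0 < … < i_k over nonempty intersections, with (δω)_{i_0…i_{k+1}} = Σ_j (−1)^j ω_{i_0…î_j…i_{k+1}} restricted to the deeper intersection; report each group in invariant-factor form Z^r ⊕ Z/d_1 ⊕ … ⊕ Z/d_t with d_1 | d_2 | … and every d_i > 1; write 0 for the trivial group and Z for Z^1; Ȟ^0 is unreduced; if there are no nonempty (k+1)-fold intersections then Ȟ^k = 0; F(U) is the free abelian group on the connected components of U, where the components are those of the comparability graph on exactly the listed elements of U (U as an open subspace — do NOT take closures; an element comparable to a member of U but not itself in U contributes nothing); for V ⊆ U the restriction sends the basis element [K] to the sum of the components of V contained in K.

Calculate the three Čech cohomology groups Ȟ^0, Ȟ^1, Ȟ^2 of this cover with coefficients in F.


nerve of the cover:
  U12={t2,t8} U13={t4,t9} U23={t1,t3}
components per intersection:
  U1: {t2} {t4} {t7} {t8} {t9}
  U2: {t1} {t2} {t3} {t6} {t8}
  U3: {t1} {t3} {t4} {t5} {t9,t10}
  U12: {t2} {t8}
  U13: {t4} {t9}
  U23: {t1} {t3}
C dims 15,6; δ0: rk 6, SNF 1^6
Ȟ^0 = (15 − 6) − 0 = 9, so Ȟ^0 ≅ Z^9
Ȟ^1 = (6 − 0) − 6 = 0, so Ȟ^1 ≅ 0
Ȟ^2 = (0 − 0) − 0 = 0, so Ȟ^2 ≅ 0

Ȟ^0 = Z^9,  Ȟ^1 = 0,  Ȟ^2 = 0


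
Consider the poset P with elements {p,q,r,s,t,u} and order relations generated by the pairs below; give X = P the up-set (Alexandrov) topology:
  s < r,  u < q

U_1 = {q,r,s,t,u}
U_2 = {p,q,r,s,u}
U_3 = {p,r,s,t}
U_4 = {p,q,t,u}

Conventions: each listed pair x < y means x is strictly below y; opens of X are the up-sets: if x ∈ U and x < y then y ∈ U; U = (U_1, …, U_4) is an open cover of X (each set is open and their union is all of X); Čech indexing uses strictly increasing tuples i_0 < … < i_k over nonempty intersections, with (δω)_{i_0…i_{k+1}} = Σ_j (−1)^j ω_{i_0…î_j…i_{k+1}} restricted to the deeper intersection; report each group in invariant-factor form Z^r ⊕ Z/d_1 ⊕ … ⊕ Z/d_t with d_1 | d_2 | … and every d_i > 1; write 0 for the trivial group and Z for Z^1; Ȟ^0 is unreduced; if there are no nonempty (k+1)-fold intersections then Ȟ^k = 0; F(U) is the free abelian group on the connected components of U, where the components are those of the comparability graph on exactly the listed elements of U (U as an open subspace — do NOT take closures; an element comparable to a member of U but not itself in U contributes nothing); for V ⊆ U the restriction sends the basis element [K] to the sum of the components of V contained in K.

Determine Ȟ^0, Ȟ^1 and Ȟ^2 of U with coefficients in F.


Ȟ^0 ≅ Z^4, Ȟ^1 ≅ 0 and Ȟ^2 ≅ 0

cover nerve:
  U12={q,r,s,u} U13={r,s,t} U14={q,t,u} U23={p,r,s} U24={p,q,u} U34={p,t}
  U123={r,s} U124={q,u} U134={t} U234={p}
components per intersection:
  U1: {q,u} {r,s} {t}
  U2: {p} {q,u} {r,s}
  U3: {p} {r,s} {t}
  U4: {p} {q,u} {t}
  U12: {q,u} {r,s}
  U13: {r,s} {t}
  U14: {q,u} {t}
  U23: {p} {r,s}
  U24: {p} {q,u}
  U34: {p} {t}
  U123: {r,s}
  U124: {q,u}
  U134: {t}
  U234: {p}
C dims 12,12,4; δ0: rk 8, SNF 1^8; δ1: rk 4, SNF 1^4
Ȟ^0: (12−8)−0=4 ⇒ Z^4
Ȟ^1: (12−4)−8=0 ⇒ 0
Ȟ^2: (4−0)−4=0 ⇒ 0


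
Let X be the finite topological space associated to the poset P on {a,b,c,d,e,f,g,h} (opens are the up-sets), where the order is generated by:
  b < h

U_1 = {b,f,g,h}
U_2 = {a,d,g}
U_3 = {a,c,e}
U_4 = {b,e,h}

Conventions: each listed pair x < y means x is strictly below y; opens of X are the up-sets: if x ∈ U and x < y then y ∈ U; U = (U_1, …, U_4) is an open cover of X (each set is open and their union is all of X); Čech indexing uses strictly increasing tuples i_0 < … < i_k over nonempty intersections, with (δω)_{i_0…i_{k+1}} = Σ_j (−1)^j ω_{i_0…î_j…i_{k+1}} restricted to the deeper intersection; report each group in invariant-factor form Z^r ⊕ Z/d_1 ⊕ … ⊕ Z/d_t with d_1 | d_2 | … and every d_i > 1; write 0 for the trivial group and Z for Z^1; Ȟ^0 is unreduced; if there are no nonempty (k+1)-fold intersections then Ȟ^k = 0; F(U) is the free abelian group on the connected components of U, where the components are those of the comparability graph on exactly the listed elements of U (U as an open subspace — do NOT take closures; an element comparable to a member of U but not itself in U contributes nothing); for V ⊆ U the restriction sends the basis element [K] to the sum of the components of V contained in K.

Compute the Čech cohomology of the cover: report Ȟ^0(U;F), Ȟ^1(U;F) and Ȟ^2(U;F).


nonempty overlaps:
  U12={g} U14={b,h} U23={a} U34={e}
components per intersection:
  U1: {b,h} {f} {g}
  U2: {a} {d} {g}
  U3: {a} {c} {e}
  U4: {b,h} {e}
  U12: {g}
  U14: {b,h}
  U23: {a}
  U34: {e}
C dims 11,4; δ0: rk 4, SNF 1^4
degree 0: 11−4−0 = 7 → Ȟ^0 ≅ Z^7
degree 1: 4−0−4 = 0 → Ȟ^1 ≅ 0
degree 2: 0−0−0 = 0 → Ȟ^2 ≅ 0

Ȟ^0 ≅ Z^7; Ȟ^1 ≅ 0; Ȟ^2 ≅ 0


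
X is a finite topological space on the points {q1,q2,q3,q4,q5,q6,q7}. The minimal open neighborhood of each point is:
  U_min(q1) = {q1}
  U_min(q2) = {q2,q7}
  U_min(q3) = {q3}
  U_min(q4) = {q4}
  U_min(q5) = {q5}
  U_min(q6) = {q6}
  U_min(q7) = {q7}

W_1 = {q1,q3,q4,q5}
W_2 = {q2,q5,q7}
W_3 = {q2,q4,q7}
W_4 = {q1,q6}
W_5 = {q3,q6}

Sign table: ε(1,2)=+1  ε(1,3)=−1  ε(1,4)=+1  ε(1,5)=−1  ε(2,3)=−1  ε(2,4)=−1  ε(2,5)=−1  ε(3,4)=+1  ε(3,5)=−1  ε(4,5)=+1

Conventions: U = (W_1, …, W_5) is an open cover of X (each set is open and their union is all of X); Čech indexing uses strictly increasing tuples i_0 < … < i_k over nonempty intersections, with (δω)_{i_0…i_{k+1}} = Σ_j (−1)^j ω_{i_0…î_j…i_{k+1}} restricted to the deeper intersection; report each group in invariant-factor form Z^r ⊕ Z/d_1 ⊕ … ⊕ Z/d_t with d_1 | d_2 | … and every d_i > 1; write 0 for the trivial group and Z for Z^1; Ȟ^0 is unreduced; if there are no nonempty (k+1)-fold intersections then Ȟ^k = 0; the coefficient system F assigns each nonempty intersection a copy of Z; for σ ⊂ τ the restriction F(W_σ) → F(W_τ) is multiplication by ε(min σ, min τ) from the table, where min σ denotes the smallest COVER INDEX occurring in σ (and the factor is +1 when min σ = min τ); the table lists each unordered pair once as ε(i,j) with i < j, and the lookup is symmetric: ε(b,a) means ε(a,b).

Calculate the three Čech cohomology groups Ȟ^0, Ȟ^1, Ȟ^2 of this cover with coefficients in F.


nerve simplices:
  W12={q5} W13={q4} W14={q1} W15={q3} W23={q2,q7} W45={q6}
C dims 5,6; δ0: rk 5, SNF 1^4·2
degree 0: 5−5−0 = 0 → Ȟ^0 ≅ 0
degree 1: 6−0−5 = 1 plus torsion [2] → Ȟ^1 ≅ Z ⊕ Z/2
degree 2: 0−0−0 = 0 → Ȟ^2 ≅ 0

Ȟ^0 ≅ 0; Ȟ^1 ≅ Z ⊕ Z/2; Ȟ^2 ≅ 0


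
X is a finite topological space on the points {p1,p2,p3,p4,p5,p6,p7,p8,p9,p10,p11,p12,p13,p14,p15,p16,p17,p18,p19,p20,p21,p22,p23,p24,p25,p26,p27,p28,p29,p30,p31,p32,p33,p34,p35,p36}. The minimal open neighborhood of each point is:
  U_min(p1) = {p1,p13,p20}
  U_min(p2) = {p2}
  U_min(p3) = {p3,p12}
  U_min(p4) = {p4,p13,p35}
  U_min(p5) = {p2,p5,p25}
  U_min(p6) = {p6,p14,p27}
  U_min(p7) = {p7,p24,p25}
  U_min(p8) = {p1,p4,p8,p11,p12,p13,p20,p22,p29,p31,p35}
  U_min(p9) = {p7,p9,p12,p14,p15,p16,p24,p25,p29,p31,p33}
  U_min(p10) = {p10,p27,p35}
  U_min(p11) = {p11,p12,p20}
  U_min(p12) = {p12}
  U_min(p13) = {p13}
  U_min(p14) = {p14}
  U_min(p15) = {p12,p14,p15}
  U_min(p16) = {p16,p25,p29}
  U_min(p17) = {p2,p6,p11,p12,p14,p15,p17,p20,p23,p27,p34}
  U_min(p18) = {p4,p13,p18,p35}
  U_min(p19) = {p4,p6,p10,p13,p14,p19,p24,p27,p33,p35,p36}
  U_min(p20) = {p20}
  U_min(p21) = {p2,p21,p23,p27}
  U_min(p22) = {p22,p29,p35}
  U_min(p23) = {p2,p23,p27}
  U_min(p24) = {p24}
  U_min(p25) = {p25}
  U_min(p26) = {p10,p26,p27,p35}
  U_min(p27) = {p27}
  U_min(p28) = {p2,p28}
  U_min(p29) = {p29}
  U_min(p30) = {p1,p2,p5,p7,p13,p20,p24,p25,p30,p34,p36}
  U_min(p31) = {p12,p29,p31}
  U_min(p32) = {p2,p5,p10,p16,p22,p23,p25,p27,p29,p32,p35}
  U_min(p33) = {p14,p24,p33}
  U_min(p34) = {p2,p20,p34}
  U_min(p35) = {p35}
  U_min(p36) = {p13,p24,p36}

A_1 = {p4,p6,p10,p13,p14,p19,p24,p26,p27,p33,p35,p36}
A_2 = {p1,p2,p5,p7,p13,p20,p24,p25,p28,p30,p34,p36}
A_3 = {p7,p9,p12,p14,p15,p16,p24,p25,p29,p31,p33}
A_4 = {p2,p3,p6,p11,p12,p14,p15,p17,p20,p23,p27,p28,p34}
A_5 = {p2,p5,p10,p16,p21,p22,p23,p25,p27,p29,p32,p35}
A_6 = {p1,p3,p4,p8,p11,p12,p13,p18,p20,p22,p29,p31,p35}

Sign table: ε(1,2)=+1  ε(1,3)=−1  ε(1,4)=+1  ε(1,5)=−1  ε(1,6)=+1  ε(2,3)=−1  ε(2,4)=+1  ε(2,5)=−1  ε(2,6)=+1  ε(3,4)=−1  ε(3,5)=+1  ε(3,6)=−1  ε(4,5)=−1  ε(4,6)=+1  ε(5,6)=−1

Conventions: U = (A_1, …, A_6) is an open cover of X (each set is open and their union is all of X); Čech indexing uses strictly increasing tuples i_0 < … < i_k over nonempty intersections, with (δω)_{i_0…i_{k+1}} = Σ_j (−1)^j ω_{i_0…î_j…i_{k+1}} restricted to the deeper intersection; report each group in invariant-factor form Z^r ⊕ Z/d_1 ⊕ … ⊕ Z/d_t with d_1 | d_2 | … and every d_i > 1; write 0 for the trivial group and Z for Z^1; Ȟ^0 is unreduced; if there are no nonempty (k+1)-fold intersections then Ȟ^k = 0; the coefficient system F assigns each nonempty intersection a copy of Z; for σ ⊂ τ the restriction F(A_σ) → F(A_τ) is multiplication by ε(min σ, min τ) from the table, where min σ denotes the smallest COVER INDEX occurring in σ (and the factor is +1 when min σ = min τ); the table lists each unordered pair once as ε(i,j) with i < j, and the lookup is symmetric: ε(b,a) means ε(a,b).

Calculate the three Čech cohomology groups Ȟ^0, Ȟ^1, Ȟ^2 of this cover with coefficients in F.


Ȟ^0(U;F) ≅ Z, Ȟ^1(U;F) ≅ 0 and Ȟ^2(U;F) ≅ Z/2

intersection data:
  A12={p13,p24,p36} A13={p14,p24,p33} A14={p6,p14,p27} A15={p10,p27,p35} A16={p4,p13,p35} A23={p7,p24,p25} A24={p2,p20,p28,p34} A25={p2,p5,p25} A26={p1,p13,p20} A34={p12,p14,p15} A35={p16,p25,p29} A36={p12,p29,p31} A45={p2,p23,p27} A46={p3,p11,p12,p20} A56={p22,p29,p35}
  A123={p24} A126={p13} A134={p14} A145={p27} A156={p35} A235={p25} A245={p2} A246={p20} A346={p12} A356={p29}
C dims 6,15,10; δ0: rk 5, SNF 1^5; δ1: rk 10, SNF 1^9·2
Ȟ^0 = (6 − 5) − 0 = 1, so Ȟ^0 ≅ Z
Ȟ^1 = (15 − 10) − 5 = 0, so Ȟ^1 ≅ 0
Ȟ^2 = (10 − 0) − 10 = 0 plus torsion [2], so Ȟ^2 ≅ Z/2


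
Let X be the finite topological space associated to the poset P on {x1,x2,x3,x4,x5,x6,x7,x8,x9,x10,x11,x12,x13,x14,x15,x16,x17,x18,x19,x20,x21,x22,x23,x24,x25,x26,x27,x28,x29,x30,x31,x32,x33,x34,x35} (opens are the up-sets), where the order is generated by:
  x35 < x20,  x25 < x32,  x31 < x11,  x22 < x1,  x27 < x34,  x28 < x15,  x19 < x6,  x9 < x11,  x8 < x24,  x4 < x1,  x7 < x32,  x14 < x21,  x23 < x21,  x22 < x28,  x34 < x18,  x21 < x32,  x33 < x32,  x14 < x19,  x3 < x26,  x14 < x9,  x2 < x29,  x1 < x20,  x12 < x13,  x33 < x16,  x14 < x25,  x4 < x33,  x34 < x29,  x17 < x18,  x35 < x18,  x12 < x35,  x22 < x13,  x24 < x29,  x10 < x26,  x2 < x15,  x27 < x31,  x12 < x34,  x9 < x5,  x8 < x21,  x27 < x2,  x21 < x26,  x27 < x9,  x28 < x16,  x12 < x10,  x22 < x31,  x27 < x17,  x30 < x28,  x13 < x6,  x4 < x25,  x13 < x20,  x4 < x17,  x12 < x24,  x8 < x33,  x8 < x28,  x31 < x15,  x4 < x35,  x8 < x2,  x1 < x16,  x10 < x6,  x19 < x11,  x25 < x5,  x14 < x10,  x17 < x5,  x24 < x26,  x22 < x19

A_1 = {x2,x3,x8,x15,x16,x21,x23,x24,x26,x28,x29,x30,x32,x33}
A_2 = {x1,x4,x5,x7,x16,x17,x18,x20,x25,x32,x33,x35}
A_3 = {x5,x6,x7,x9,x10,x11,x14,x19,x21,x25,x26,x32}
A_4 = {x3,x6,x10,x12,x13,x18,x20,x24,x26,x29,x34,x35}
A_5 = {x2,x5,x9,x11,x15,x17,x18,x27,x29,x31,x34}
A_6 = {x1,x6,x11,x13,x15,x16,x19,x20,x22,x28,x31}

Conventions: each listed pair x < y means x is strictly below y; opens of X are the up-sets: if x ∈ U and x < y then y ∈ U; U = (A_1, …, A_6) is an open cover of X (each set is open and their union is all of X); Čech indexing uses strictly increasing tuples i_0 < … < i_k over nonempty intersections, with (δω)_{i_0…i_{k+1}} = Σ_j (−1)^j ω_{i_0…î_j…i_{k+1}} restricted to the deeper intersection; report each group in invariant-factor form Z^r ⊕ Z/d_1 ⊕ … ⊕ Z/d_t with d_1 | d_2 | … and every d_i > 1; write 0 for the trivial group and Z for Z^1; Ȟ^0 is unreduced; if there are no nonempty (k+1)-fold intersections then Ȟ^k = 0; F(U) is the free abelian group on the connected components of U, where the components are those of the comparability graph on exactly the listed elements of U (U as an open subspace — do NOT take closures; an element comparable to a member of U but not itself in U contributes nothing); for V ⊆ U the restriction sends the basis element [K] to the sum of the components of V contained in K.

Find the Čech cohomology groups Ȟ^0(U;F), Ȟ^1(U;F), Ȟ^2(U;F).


nerve simplices:
  A12={x16,x32,x33} A13={x21,x26,x32} A14={x3,x24,x26,x29} A15={x2,x15,x29} A16={x15,x16,x28} A23={x5,x7,x25,x32} A24={x18,x20,x35} A25={x5,x17,x18} A26={x1,x16,x20} A34={x6,x10,x26} A35={x5,x9,x11} A36={x6,x11,x19} A45={x18,x29,x34} A46={x6,x13,x20} A56={x11,x15,x31}
  A123={x32} A126={x16} A134={x26} A145={x29} A156={x15} A235={x5} A245={x18} A246={x20} A346={x6} A356={x11}
components per intersection:
  A1: {x2,x3,x8,x15,x16,x21,x23,x24,x26,x28,x29,x30,x32,x33}
  A2: {x1,x4,x5,x7,x16,x17,x18,x20,x25,x32,x33,x35}
  A3: {x5,x6,x7,x9,x10,x11,x14,x19,x21,x25,x26,x32}
  A4: {x3,x6,x10,x12,x13,x18,x20,x24,x26,x29,x34,x35}
  A5: {x2,x5,x9,x11,x15,x17,x18,x27,x29,x31,x34}
  A6: {x1,x6,x11,x13,x15,x16,x19,x20,x22,x28,x31}
  A12: {x16,x32,x33}
  A13: {x21,x26,x32}
  A14: {x3,x24,x26,x29}
  A15: {x2,x15,x29}
  A16: {x15,x16,x28}
  A23: {x5,x7,x25,x32}
  A24: {x18,x20,x35}
  A25: {x5,x17,x18}
  A26: {x1,x16,x20}
  A34: {x6,x10,x26}
  A35: {x5,x9,x11}
  A36: {x6,x11,x19}
  A45: {x18,x29,x34}
  A46: {x6,x13,x20}
  A56: {x11,x15,x31}
  A123: {x32}
  A126: {x16}
  A134: {x26}
  A145: {x29}
  A156: {x15}
  A235: {x5}
  A245: {x18}
  A246: {x20}
  A346: {x6}
  A356: {x11}
C dims 6,15,10; δ0: rk 5, SNF 1^5; δ1: rk 10, SNF 1^9·2
degree 0: 6−5−0 = 1 → Ȟ^0 ≅ Z
degree 1: 15−10−5 = 0 → Ȟ^1 ≅ 0
degree 2: 10−0−10 = 0 plus torsion [2] → Ȟ^2 ≅ Z/2

Ȟ^0 = Z, Ȟ^1 = 0, Ȟ^2 = Z/2


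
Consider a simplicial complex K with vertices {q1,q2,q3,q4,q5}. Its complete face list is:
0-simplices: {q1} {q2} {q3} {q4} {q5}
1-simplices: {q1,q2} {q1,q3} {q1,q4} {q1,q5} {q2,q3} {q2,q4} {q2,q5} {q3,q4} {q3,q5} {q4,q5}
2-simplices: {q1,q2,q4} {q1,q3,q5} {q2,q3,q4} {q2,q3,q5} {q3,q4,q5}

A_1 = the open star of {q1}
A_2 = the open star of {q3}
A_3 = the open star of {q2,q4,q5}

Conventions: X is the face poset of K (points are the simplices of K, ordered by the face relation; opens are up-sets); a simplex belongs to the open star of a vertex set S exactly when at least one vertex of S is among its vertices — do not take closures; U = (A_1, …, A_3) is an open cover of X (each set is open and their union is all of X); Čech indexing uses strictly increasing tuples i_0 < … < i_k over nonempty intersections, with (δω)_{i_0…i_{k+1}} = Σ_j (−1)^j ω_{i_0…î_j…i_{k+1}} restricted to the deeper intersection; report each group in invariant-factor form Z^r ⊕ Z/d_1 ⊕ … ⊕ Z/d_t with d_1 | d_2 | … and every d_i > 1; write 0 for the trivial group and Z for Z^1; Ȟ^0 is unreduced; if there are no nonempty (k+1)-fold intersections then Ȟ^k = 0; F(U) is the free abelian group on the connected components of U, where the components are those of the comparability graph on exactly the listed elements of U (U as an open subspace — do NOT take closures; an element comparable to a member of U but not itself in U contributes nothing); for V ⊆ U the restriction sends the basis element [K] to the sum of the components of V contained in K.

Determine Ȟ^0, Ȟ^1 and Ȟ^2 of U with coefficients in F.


Ȟ^0(U;F) ≅ Z,  Ȟ^1(U;F) ≅ Z,  Ȟ^2(U;F) ≅ 0

cover nerve:
  A1={{q1},{q1,q2},{q1,q3},{q1,q4},{q1,q5},{q1,q2,q4},{q1,q3,q5}} A2={{q3},{q1,q3},{q2,q3},{q3,q4},{q3,q5},{q1,q3,q5},{q2,q3,q4},{q2,q3,q5},{q3,q4,q5}} A3={{q2},{q4},{q5},{q1,q2},{q1,q4},{q1,q5},{q2,q3},{q2,q4},{q2,q5},{q3,q4},{q3,q5},{q4,q5},{q1,q2,q4},{q1,q3,q5},{q2,q3,q4},{q2,q3,q5},{q3,q4,q5}}
  A12={{q1,q3},{q1,q3,q5}} A13={{q1,q2},{q1,q4},{q1,q5},{q1,q2,q4},{q1,q3,q5}} A23={{q2,q3},{q3,q4},{q3,q5},{q1,q3,q5},{q2,q3,q4},{q2,q3,q5},{q3,q4,q5}}
  A123={{q1,q3,q5}}
components per intersection:
  A1: {{q1},{q1,q2},{q1,q3},{q1,q4},{q1,q5},{q1,q2,q4},{q1,q3,q5}}
  A2: {{q3},{q1,q3},{q2,q3},{q3,q4},{q3,q5},{q1,q3,q5},{q2,q3,q4},{q2,q3,q5},{q3,q4,q5}}
  A3: {{q2},{q4},{q5},{q1,q2},{q1,q4},{q1,q5},{q2,q3},{q2,q4},{q2,q5},{q3,q4},{q3,q5},{q4,q5},{q1,q2,q4},{q1,q3,q5},{q2,q3,q4},{q2,q3,q5},{q3,q4,q5}}
  A12: {{q1,q3},{q1,q3,q5}}
  A13: {{q1,q2},{q1,q4},{q1,q2,q4}} {{q1,q5},{q1,q3,q5}}
  A23: {{q2,q3},{q3,q4},{q3,q5},{q1,q3,q5},{q2,q3,q4},{q2,q3,q5},{q3,q4,q5}}
  A123: {{q1,q3,q5}}
C dims 3,4,1; δ0: rk 2, SNF 1^2; δ1: rk 1, SNF 1^1
Ȟ^0: (3−2)−0=1 ⇒ Z
Ȟ^1: (4−1)−2=1 ⇒ Z
Ȟ^2: (1−0)−1=0 ⇒ 0


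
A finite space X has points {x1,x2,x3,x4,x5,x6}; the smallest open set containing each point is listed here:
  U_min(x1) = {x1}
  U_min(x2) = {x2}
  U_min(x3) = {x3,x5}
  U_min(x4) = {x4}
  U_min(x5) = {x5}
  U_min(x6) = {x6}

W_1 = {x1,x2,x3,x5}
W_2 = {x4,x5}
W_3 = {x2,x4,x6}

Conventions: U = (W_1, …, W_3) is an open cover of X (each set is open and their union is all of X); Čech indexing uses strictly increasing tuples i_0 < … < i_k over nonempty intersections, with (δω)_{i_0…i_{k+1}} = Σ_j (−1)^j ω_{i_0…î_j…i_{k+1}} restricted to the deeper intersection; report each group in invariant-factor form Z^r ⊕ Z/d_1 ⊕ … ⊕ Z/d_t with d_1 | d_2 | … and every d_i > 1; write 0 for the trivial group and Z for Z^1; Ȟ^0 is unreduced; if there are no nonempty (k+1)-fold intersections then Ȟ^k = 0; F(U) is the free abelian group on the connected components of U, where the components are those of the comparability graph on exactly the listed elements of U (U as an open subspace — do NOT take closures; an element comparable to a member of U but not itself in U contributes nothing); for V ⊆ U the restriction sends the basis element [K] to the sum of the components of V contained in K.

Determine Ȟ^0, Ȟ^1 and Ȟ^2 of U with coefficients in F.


nerve of the cover:
  W12={x5} W13={x2} W23={x4}
components per intersection:
  W1: {x1} {x2} {x3,x5}
  W2: {x4} {x5}
  W3: {x2} {x4} {x6}
  W12: {x5}
  W13: {x2}
  W23: {x4}
C dims 8,3; δ0: rk 3, SNF 1^3
Ȟ^0 = (8 − 3) − 0 = 5, so Ȟ^0 ≅ Z^5
Ȟ^1 = (3 − 0) − 3 = 0, so Ȟ^1 ≅ 0
Ȟ^2 = (0 − 0) − 0 = 0, so Ȟ^2 ≅ 0

Ȟ^0 ≅ Z^5, Ȟ^1 ≅ 0, Ȟ^2 ≅ 0


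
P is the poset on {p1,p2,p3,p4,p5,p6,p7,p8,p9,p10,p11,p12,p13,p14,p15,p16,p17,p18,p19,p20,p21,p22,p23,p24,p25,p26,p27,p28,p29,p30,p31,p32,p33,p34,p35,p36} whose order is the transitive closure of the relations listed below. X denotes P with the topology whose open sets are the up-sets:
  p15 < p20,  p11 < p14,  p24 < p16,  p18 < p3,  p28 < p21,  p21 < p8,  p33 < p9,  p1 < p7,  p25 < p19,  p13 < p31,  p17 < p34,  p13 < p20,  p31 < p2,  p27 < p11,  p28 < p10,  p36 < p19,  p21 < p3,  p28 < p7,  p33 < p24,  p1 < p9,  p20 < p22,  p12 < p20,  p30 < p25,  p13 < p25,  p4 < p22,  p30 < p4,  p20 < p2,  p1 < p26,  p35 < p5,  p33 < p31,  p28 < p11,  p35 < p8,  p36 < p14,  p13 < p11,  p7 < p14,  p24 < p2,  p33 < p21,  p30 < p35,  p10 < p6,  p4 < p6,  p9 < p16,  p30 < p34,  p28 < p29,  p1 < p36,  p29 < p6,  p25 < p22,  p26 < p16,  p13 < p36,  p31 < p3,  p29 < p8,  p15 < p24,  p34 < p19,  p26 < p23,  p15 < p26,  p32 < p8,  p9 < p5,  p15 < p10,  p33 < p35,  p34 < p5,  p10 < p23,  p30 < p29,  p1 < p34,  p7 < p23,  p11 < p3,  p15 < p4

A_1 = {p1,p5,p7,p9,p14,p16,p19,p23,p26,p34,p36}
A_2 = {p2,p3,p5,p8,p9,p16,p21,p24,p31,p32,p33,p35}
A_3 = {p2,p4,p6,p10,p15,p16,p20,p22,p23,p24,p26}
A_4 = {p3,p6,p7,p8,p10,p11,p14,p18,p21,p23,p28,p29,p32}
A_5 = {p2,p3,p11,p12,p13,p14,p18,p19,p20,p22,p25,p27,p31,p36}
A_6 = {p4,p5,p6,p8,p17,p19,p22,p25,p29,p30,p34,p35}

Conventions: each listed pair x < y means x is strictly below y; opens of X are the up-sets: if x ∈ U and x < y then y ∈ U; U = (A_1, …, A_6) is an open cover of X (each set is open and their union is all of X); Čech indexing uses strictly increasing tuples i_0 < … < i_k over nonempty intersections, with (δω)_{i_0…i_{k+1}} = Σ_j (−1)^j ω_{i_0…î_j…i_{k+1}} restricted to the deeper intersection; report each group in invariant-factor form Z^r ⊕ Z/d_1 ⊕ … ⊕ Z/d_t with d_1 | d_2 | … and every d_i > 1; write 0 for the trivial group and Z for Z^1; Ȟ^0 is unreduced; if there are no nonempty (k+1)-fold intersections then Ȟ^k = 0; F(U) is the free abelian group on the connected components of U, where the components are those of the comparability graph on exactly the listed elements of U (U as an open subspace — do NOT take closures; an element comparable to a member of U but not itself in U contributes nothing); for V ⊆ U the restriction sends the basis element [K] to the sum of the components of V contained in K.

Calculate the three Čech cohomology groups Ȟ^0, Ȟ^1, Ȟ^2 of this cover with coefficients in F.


nerve simplices:
  A12={p5,p9,p16} A13={p16,p23,p26} A14={p7,p14,p23} A15={p14,p19,p36} A16={p5,p19,p34} A23={p2,p16,p24} A24={p3,p8,p21,p32} A25={p2,p3,p31} A26={p5,p8,p35} A34={p6,p10,p23} A35={p2,p20,p22} A36={p4,p6,p22} A45={p3,p11,p14,p18} A46={p6,p8,p29} A56={p19,p22,p25}
  A123={p16} A126={p5} A134={p23} A145={p14} A156={p19} A235={p2} A245={p3} A246={p8} A346={p6} A356={p22}
components per intersection:
  A1: {p1,p5,p7,p9,p14,p16,p19,p23,p26,p34,p36}
  A2: {p2,p3,p5,p8,p9,p16,p21,p24,p31,p32,p33,p35}
  A3: {p2,p4,p6,p10,p15,p16,p20,p22,p23,p24,p26}
  A4: {p3,p6,p7,p8,p10,p11,p14,p18,p21,p23,p28,p29,p32}
  A5: {p2,p3,p11,p12,p13,p14,p18,p19,p20,p22,p25,p27,p31,p36}
  A6: {p4,p5,p6,p8,p17,p19,p22,p25,p29,p30,p34,p35}
  A12: {p5,p9,p16}
  A13: {p16,p23,p26}
  A14: {p7,p14,p23}
  A15: {p14,p19,p36}
  A16: {p5,p19,p34}
  A23: {p2,p16,p24}
  A24: {p3,p8,p21,p32}
  A25: {p2,p3,p31}
  A26: {p5,p8,p35}
  A34: {p6,p10,p23}
  A35: {p2,p20,p22}
  A36: {p4,p6,p22}
  A45: {p3,p11,p14,p18}
  A46: {p6,p8,p29}
  A56: {p19,p22,p25}
  A123: {p16}
  A126: {p5}
  A134: {p23}
  A145: {p14}
  A156: {p19}
  A235: {p2}
  A245: {p3}
  A246: {p8}
  A346: {p6}
  A356: {p22}
C dims 6,15,10; δ0: rk 5, SNF 1^5; δ1: rk 10, SNF 1^9·2
degree 0: 6−5−0 = 1 → Ȟ^0 ≅ Z
degree 1: 15−10−5 = 0 → Ȟ^1 ≅ 0
degree 2: 10−0−10 = 0 plus torsion [2] → Ȟ^2 ≅ Z/2

Ȟ^0 ≅ Z; Ȟ^1 ≅ 0; Ȟ^2 ≅ Z/2


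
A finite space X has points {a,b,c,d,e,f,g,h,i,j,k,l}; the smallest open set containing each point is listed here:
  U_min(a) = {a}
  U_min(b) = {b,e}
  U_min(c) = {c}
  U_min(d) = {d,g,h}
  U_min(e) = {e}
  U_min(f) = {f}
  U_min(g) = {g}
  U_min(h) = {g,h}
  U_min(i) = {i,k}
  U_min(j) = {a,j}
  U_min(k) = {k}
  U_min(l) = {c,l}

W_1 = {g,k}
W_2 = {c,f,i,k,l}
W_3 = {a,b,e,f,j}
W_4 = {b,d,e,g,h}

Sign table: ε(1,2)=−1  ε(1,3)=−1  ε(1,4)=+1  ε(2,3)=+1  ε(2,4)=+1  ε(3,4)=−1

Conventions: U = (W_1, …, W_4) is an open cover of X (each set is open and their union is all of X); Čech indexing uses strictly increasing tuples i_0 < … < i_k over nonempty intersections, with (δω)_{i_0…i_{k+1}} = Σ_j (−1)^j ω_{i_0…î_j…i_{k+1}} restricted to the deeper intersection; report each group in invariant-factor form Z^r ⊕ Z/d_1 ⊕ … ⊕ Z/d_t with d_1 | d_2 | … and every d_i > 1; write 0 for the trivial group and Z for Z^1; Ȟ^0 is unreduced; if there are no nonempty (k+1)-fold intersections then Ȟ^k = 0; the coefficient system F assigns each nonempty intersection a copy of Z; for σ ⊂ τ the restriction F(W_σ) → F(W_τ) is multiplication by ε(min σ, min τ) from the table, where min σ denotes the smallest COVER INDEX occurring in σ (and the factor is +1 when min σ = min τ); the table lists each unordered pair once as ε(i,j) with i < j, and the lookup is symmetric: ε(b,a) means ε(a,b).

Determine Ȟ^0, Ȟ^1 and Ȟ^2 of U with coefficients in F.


nerve simplices:
  W12={k} W14={g} W23={f} W34={b,e}
C dims 4,4; δ0: rk 3, SNF 1^3
degree 0: 4−3−0 = 1 → Ȟ^0 ≅ Z
degree 1: 4−0−3 = 1 → Ȟ^1 ≅ Z
degree 2: 0−0−0 = 0 → Ȟ^2 ≅ 0

Ȟ^0 = Z, Ȟ^1 = Z and Ȟ^2 = 0


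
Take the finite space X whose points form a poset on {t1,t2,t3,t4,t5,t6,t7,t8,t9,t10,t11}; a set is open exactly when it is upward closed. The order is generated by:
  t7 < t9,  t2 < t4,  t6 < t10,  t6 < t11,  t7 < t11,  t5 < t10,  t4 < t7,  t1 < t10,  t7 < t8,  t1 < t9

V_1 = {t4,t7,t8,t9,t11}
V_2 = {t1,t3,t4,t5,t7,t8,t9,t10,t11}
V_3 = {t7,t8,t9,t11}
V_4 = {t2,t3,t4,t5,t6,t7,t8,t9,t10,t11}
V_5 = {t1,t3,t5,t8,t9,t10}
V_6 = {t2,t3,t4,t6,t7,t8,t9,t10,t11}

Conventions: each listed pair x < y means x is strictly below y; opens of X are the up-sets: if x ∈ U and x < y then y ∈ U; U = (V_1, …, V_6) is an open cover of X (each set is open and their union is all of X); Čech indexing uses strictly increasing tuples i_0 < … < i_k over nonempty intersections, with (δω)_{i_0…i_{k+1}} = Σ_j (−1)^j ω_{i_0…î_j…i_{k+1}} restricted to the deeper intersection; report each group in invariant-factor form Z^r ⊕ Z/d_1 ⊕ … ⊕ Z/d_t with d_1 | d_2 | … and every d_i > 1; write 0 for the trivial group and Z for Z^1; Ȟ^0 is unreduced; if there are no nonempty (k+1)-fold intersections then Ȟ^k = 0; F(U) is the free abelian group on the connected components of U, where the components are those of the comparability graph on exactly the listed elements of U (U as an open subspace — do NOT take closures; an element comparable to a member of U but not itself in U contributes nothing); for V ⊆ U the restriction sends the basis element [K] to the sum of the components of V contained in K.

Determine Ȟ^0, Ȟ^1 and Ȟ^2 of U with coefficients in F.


cover nerve:
  V12={t4,t7,t8,t9,t11} V13={t7,t8,t9,t11} V14={t4,t7,t8,t9,t11} V15={t8,t9} V16={t4,t7,t8,t9,t11} V23={t7,t8,t9,t11} V24={t3,t4,t5,t7,t8,t9,t10,t11} V25={t1,t3,t5,t8,t9,t10} V26={t3,t4,t7,t8,t9,t10,t11} V34={t7,t8,t9,t11} V35={t8,t9} V36={t7,t8,t9,t11} V45={t3,t5,t8,t9,t10} V46={t2,t3,t4,t6,t7,t8,t9,t10,t11} V56={t3,t8,t9,t10}
  V123={t7,t8,t9,t11} V124={t4,t7,t8,t9,t11} V125={t8,t9} V126={t4,t7,t8,t9,t11} V134={t7,t8,t9,t11} V135={t8,t9} V136={t7,t8,t9,t11} V145={t8,t9} V146={t4,t7,t8,t9,t11} V156={t8,t9} V234={t7,t8,t9,t11} V235={t8,t9} V236={t7,t8,t9,t11} V245={t3,t5,t8,t9,t10} V246={t3,t4,t7,t8,t9,t10,t11} V256={t3,t8,t9,t10} V345={t8,t9} V346={t7,t8,t9,t11} V356={t8,t9} V456={t3,t8,t9,t10}
  V1234={t7,t8,t9,t11} V1235={t8,t9} V1236={t7,t8,t9,t11} V1245={t8,t9} V1246={t4,t7,t8,t9,t11} V1256={t8,t9} V1345={t8,t9} V1346={t7,t8,t9,t11} V1356={t8,t9} V1456={t8,t9} V2345={t8,t9} V2346={t7,t8,t9,t11} V2356={t8,t9} V2456={t3,t8,t9,t10} V3456={t8,t9}
  V12345={t8,t9} V12346={t7,t8,t9,t11} V12356={t8,t9} V12456={t8,t9} V13456={t8,t9} V23456={t8,t9}
  V123456={t8,t9}
components per intersection:
  V1: {t4,t7,t8,t9,t11}
  V2: {t1,t4,t5,t7,t8,t9,t10,t11} {t3}
  V3: {t7,t8,t9,t11}
  V4: {t2,t4,t5,t6,t7,t8,t9,t10,t11} {t3}
  V5: {t1,t5,t9,t10} {t3} {t8}
  V6: {t2,t4,t6,t7,t8,t9,t10,t11} {t3}
  V12: {t4,t7,t8,t9,t11}
  V13: {t7,t8,t9,t11}
  V14: {t4,t7,t8,t9,t11}
  V15: {t8} {t9}
  V16: {t4,t7,t8,t9,t11}
  V23: {t7,t8,t9,t11}
  V24: {t3} {t4,t7,t8,t9,t11} {t5,t10}
  V25: {t1,t5,t9,t10} {t3} {t8}
  V26: {t3} {t4,t7,t8,t9,t11} {t10}
  V34: {t7,t8,t9,t11}
  V35: {t8} {t9}
  V36: {t7,t8,t9,t11}
  V45: {t3} {t5,t10} {t8} {t9}
  V46: {t2,t4,t6,t7,t8,t9,t10,t11} {t3}
  V56: {t3} {t8} {t9} {t10}
  V123: {t7,t8,t9,t11}
  V124: {t4,t7,t8,t9,t11}
  V125: {t8} {t9}
  V126: {t4,t7,t8,t9,t11}
  V134: {t7,t8,t9,t11}
  V135: {t8} {t9}
  V136: {t7,t8,t9,t11}
  V145: {t8} {t9}
  V146: {t4,t7,t8,t9,t11}
  V156: {t8} {t9}
  V234: {t7,t8,t9,t11}
  V235: {t8} {t9}
  V236: {t7,t8,t9,t11}
  V245: {t3} {t5,t10} {t8} {t9}
  V246: {t3} {t4,t7,t8,t9,t11} {t10}
  V256: {t3} {t8} {t9} {t10}
  V345: {t8} {t9}
  V346: {t7,t8,t9,t11}
  V356: {t8} {t9}
  V456: {t3} {t8} {t9} {t10}
  V1234: {t7,t8,t9,t11}
  V1235: {t8} {t9}
  V1236: {t7,t8,t9,t11}
  V1245: {t8} {t9}
  V1246: {t4,t7,t8,t9,t11}
  V1256: {t8} {t9}
  V1345: {t8} {t9}
  V1346: {t7,t8,t9,t11}
  V1356: {t8} {t9}
  V1456: {t8} {t9}
  V2345: {t8} {t9}
  V2346: {t7,t8,t9,t11}
  V2356: {t8} {t9}
  V2456: {t3} {t8} {t9} {t10}
  V3456: {t8} {t9}
  V12345: {t8} {t9}
  V12346: {t7,t8,t9,t11}
  V12356: {t8} {t9}
  V12456: {t8} {t9}
  V13456: {t8} {t9}
  V23456: {t8} {t9}
  V123456: {t8} {t9}
C dims 11,30,38,27; δ0: rk 9, SNF 1^9; δ1: rk 20, SNF 1^20; δ2: rk 18, SNF 1^18
Ȟ^0: (11−9)−0=2 ⇒ Z^2
Ȟ^1: (30−20)−9=1 ⇒ Z
Ȟ^2: (38−18)−20=0 ⇒ 0

Ȟ^0 = Z^2, Ȟ^1 = Z, Ȟ^2 = 0
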